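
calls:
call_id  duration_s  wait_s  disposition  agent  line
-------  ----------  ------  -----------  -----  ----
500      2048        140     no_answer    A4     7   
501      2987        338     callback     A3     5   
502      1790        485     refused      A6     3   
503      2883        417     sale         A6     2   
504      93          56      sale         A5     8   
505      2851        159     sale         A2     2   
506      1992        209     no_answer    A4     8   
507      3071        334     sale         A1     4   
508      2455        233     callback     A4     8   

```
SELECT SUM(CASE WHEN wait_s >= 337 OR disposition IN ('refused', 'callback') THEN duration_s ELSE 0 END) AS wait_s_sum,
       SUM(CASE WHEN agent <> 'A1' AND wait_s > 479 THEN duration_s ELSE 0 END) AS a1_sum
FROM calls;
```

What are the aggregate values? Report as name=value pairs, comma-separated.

wait_s_sum=10115, a1_sum=1790

[wait_s_sum: wait_s >= 337 OR disposition IN ('refused', 'callback')]
call_id=500: ✗
call_id=501: ✓ → 2987
call_id=502: ✓ → 1790
call_id=503: ✓ → 2883
call_id=504: ✗
call_id=505: ✗
call_id=506: ✗
call_id=507: ✗
call_id=508: ✓ → 2455
wait_s_sum = 2987 + 1790 + 2883 + 2455 = 10115
—
[a1_sum: agent <> 'A1' AND wait_s > 479]
call_id=500: ✗
call_id=501: ✗
call_id=502: ✓ → 1790
call_id=503: ✗
call_id=504: ✗
call_id=505: ✗
call_id=506: ✗
call_id=507: ✗
call_id=508: ✗
a1_sum = 1790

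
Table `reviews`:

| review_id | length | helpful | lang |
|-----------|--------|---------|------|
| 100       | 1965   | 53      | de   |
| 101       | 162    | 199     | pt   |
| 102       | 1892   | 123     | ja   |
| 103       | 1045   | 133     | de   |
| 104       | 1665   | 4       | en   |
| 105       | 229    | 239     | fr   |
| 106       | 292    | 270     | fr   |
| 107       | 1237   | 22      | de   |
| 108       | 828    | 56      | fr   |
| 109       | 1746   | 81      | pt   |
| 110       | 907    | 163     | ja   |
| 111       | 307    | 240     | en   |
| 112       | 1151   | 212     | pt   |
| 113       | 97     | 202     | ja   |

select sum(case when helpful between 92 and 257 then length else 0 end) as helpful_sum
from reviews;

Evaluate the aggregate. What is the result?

review_id=100: ✗
review_id=101: ✓ → 162
review_id=102: ✓ → 1892
review_id=103: ✓ → 1045
review_id=104: ✗
review_id=105: ✓ → 229
review_id=106: ✗
review_id=107: ✗
review_id=108: ✗
review_id=109: ✗
review_id=110: ✓ → 907
review_id=111: ✓ → 307
review_id=112: ✓ → 1151
review_id=113: ✓ → 97
helpful_sum = 162 + 1892 + 1045 + 229 + 907 + 307 + 1151 + 97 = 5790

5790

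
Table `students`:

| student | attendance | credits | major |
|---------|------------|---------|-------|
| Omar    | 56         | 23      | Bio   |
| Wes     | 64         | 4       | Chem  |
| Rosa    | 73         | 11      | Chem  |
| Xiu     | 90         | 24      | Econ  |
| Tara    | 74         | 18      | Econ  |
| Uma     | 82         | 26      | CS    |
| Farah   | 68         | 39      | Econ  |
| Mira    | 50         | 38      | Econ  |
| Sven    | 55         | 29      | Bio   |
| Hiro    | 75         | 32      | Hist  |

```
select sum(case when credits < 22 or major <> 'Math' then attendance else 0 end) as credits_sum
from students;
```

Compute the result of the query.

student=Omar: ✓ → 56
student=Wes: ✓ → 64
student=Rosa: ✓ → 73
student=Xiu: ✓ → 90
student=Tara: ✓ → 74
student=Uma: ✓ → 82
student=Farah: ✓ → 68
student=Mira: ✓ → 50
student=Sven: ✓ → 55
student=Hiro: ✓ → 75
credits_sum = 56 + 64 + 73 + 90 + 74 + 82 + 68 + 50 + 55 + 75 = 687

687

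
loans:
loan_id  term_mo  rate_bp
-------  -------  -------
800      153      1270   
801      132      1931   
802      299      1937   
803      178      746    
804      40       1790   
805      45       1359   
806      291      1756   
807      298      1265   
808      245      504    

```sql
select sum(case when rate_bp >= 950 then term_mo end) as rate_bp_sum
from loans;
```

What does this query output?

loan_id=800: ✓ → 153
loan_id=801: ✓ → 132
loan_id=802: ✓ → 299
loan_id=803: ✗
loan_id=804: ✓ → 40
loan_id=805: ✓ → 45
loan_id=806: ✓ → 291
loan_id=807: ✓ → 298
loan_id=808: ✗
rate_bp_sum = 153 + 132 + 299 + 40 + 45 + 291 + 298 = 1258

1258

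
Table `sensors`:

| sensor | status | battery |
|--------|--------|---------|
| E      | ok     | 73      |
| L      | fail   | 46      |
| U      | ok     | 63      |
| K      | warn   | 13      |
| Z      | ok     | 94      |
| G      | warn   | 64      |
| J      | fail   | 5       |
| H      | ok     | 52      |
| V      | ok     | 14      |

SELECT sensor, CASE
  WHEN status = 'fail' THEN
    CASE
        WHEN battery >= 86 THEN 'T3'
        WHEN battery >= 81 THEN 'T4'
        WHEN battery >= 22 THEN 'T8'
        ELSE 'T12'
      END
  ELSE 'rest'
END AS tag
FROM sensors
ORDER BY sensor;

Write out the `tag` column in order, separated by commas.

rest, rest, rest, T12, rest, T8, rest, rest, rest

sensor=E: status='ok' → outer ELSE → rest
sensor=G: status='warn' → outer ELSE → rest
sensor=H: status='ok' → outer ELSE → rest
sensor=J: status='fail' → inner[ELSE] → T12
sensor=K: status='warn' → outer ELSE → rest
sensor=L: status='fail' → inner[battery >= 22] → T8
sensor=U: status='ok' → outer ELSE → rest
sensor=V: status='ok' → outer ELSE → rest
sensor=Z: status='ok' → outer ELSE → rest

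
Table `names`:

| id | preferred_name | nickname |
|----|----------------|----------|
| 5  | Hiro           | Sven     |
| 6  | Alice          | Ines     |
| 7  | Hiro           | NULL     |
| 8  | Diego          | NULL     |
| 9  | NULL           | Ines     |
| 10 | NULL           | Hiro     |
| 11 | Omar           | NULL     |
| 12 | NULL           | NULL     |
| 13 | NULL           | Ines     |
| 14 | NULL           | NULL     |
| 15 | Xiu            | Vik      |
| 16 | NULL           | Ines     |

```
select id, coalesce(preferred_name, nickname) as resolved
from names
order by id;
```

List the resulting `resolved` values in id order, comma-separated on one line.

Hiro, Alice, Hiro, Diego, Ines, Hiro, Omar, NULL, Ines, NULL, Xiu, Ines

id=5: preferred_name=Hiro → Hiro
id=6: preferred_name=Alice → Alice
id=7: preferred_name=Hiro → Hiro
id=8: preferred_name=Diego → Diego
id=9: preferred_name=NULL, nickname=Ines → Ines
id=10: preferred_name=NULL, nickname=Hiro → Hiro
id=11: preferred_name=Omar → Omar
id=12: preferred_name=NULL, nickname=NULL (all NULL) → NULL
id=13: preferred_name=NULL, nickname=Ines → Ines
id=14: preferred_name=NULL, nickname=NULL (all NULL) → NULL
id=15: preferred_name=Xiu → Xiu
id=16: preferred_name=NULL, nickname=Ines → Ines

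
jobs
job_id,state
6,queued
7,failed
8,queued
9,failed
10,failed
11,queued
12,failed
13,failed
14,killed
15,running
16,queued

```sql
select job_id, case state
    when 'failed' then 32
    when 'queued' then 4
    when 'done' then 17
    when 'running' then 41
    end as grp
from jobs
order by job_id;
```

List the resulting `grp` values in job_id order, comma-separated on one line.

4, 32, 4, 32, 32, 4, 32, 32, NULL, 41, 4

job_id=6: state='queued' → 4
job_id=7: state='failed' → 32
job_id=8: state='queued' → 4
job_id=9: state='failed' → 32
job_id=10: state='failed' → 32
job_id=11: state='queued' → 4
job_id=12: state='failed' → 32
job_id=13: state='failed' → 32
job_id=14: (no match → NULL) → NULL
job_id=15: state='running' → 41
job_id=16: state='queued' → 4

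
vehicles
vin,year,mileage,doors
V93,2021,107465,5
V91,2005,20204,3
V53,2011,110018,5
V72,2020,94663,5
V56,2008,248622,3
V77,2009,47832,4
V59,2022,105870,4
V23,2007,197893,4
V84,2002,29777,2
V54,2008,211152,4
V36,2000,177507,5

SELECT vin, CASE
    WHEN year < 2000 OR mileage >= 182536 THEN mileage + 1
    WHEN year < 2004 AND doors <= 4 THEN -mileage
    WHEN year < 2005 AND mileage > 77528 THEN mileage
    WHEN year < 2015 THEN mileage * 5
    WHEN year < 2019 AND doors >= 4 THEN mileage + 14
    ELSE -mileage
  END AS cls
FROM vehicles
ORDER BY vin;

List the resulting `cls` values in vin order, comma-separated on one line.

vin=V23: year < 2000 OR mileage >= 182536 → 197894
vin=V36: year < 2005 AND mileage > 77528 → 177507
vin=V53: year < 2015 → 550090
vin=V54: year < 2000 OR mileage >= 182536 → 211153
vin=V56: year < 2000 OR mileage >= 182536 → 248623
vin=V59: ELSE → -105870
vin=V72: ELSE → -94663
vin=V77: year < 2015 → 239160
vin=V84: year < 2004 AND doors <= 4 → -29777
vin=V91: year < 2015 → 101020
vin=V93: ELSE → -107465

197894, 177507, 550090, 211153, 248623, -105870, -94663, 239160, -29777, 101020, -107465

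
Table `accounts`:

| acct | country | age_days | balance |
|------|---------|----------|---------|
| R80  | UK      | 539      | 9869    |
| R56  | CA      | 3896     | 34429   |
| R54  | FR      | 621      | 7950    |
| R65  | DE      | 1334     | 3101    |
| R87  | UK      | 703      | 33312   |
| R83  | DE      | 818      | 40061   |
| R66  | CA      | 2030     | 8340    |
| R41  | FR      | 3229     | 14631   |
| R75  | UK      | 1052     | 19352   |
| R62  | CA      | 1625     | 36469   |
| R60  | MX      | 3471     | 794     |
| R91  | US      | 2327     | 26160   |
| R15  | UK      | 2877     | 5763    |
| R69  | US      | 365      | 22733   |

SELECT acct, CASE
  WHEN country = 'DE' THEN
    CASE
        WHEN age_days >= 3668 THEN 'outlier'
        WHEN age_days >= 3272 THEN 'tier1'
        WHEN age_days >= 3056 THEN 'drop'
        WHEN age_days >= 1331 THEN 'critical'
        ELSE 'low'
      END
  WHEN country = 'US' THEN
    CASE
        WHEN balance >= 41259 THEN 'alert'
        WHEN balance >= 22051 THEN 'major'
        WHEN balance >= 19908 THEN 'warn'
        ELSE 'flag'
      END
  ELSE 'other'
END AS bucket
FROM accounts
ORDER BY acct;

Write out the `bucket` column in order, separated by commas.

acct=R15: country='UK' → outer ELSE → other
acct=R41: country='FR' → outer ELSE → other
acct=R54: country='FR' → outer ELSE → other
acct=R56: country='CA' → outer ELSE → other
acct=R60: country='MX' → outer ELSE → other
acct=R62: country='CA' → outer ELSE → other
acct=R65: country='DE' → inner[age_days >= 1331] → critical
acct=R66: country='CA' → outer ELSE → other
acct=R69: country='US' → inner[balance >= 22051] → major
acct=R75: country='UK' → outer ELSE → other
acct=R80: country='UK' → outer ELSE → other
acct=R83: country='DE' → inner[ELSE] → low
acct=R87: country='UK' → outer ELSE → other
acct=R91: country='US' → inner[balance >= 22051] → major

other, other, other, other, other, other, critical, other, major, other, other, low, other, major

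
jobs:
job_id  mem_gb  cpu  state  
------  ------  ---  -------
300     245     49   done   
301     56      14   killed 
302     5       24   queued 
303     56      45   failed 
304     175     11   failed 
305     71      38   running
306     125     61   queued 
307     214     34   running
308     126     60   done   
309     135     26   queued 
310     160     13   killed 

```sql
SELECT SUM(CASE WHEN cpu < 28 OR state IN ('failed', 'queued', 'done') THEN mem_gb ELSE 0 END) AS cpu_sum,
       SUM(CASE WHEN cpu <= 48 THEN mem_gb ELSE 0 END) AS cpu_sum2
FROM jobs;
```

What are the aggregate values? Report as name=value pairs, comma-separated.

cpu_sum=1083, cpu_sum2=872

[cpu_sum: cpu < 28 OR state IN ('failed', 'queued', 'done')]
job_id=300: ✓ → 245
job_id=301: ✓ → 56
job_id=302: ✓ → 5
job_id=303: ✓ → 56
job_id=304: ✓ → 175
job_id=305: ✗
job_id=306: ✓ → 125
job_id=307: ✗
job_id=308: ✓ → 126
job_id=309: ✓ → 135
job_id=310: ✓ → 160
cpu_sum = 245 + 56 + 5 + 56 + 175 + 125 + 126 + 135 + 160 = 1083
—
[cpu_sum2: cpu <= 48]
job_id=300: ✗
job_id=301: ✓ → 56
job_id=302: ✓ → 5
job_id=303: ✓ → 56
job_id=304: ✓ → 175
job_id=305: ✓ → 71
job_id=306: ✗
job_id=307: ✓ → 214
job_id=308: ✗
job_id=309: ✓ → 135
job_id=310: ✓ → 160
cpu_sum2 = 56 + 5 + 56 + 175 + 71 + 214 + 135 + 160 = 872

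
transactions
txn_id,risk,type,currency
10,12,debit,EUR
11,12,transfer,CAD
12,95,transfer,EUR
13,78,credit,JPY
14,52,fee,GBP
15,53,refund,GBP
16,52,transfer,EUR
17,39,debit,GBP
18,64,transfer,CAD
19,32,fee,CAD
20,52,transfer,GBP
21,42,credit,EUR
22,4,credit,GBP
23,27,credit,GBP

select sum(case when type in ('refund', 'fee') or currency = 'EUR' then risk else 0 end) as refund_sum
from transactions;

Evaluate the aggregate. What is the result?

txn_id=10: ✓ → 12
txn_id=11: ✗
txn_id=12: ✓ → 95
txn_id=13: ✗
txn_id=14: ✓ → 52
txn_id=15: ✓ → 53
txn_id=16: ✓ → 52
txn_id=17: ✗
txn_id=18: ✗
txn_id=19: ✓ → 32
txn_id=20: ✗
txn_id=21: ✓ → 42
txn_id=22: ✗
txn_id=23: ✗
refund_sum = 12 + 95 + 52 + 53 + 52 + 32 + 42 = 338

338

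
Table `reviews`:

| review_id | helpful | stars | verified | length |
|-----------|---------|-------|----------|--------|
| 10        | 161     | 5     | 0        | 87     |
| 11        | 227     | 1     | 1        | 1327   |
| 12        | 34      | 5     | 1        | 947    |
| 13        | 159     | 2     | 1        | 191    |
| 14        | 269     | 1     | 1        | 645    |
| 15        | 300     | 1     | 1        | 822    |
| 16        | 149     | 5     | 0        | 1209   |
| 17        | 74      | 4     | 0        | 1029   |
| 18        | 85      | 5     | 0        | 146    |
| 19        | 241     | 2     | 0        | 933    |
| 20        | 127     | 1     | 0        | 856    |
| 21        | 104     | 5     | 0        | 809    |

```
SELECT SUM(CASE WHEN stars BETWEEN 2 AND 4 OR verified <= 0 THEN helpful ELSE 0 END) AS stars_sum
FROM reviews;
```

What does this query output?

1100

review_id=10: ✓ → 161
review_id=11: ✗
review_id=12: ✗
review_id=13: ✓ → 159
review_id=14: ✗
review_id=15: ✗
review_id=16: ✓ → 149
review_id=17: ✓ → 74
review_id=18: ✓ → 85
review_id=19: ✓ → 241
review_id=20: ✓ → 127
review_id=21: ✓ → 104
stars_sum = 161 + 159 + 149 + 74 + 85 + 241 + 127 + 104 = 1100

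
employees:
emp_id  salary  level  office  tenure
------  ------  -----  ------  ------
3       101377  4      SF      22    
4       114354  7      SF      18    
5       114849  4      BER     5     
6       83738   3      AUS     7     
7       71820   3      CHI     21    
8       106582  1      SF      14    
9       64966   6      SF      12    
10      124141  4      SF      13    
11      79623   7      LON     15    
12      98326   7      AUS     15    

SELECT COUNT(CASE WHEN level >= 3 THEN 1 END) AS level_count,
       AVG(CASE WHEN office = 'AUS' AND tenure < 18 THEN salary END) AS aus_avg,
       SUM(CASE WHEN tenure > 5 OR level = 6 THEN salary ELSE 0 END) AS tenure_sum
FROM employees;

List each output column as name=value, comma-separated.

level_count=9, aus_avg=91032, tenure_sum=844927

[level_count: level >= 3]
emp_id=3: ✓ → 1
emp_id=4: ✓ → 1
emp_id=5: ✓ → 1
emp_id=6: ✓ → 1
emp_id=7: ✓ → 1
emp_id=8: ✗
emp_id=9: ✓ → 1
emp_id=10: ✓ → 1
emp_id=11: ✓ → 1
emp_id=12: ✓ → 1
level_count = COUNT(1, 1, 1, 1, 1, 1, 1, 1, 1) = 9
—
[aus_avg: office = 'AUS' AND tenure < 18]
emp_id=3: ✗
emp_id=4: ✗
emp_id=5: ✗
emp_id=6: ✓ → 83738
emp_id=7: ✗
emp_id=8: ✗
emp_id=9: ✗
emp_id=10: ✗
emp_id=11: ✗
emp_id=12: ✓ → 98326
aus_avg = (83738 + 98326) / 2 = 91032
—
[tenure_sum: tenure > 5 OR level = 6]
emp_id=3: ✓ → 101377
emp_id=4: ✓ → 114354
emp_id=5: ✗
emp_id=6: ✓ → 83738
emp_id=7: ✓ → 71820
emp_id=8: ✓ → 106582
emp_id=9: ✓ → 64966
emp_id=10: ✓ → 124141
emp_id=11: ✓ → 79623
emp_id=12: ✓ → 98326
tenure_sum = 101377 + 114354 + 83738 + 71820 + 106582 + 64966 + 124141 + 79623 + 98326 = 844927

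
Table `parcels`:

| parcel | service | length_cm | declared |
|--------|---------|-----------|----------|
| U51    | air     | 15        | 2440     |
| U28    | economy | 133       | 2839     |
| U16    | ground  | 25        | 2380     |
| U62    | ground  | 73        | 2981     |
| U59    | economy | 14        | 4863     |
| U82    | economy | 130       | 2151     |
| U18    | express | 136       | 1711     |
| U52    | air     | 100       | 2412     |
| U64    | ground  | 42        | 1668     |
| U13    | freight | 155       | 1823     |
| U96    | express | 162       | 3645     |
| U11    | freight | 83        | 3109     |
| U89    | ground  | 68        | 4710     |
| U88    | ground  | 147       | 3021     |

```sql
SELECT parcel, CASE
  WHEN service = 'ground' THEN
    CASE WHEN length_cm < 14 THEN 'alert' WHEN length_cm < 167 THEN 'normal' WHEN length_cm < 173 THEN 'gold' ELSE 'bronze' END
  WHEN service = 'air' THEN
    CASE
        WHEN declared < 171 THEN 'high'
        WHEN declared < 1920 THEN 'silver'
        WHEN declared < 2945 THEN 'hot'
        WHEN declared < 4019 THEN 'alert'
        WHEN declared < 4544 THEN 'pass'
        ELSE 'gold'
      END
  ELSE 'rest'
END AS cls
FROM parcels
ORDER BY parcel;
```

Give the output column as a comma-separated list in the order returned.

rest, rest, normal, rest, rest, hot, hot, rest, normal, normal, rest, normal, normal, rest

parcel=U11: service='freight' → outer ELSE → rest
parcel=U13: service='freight' → outer ELSE → rest
parcel=U16: service='ground' → inner[length_cm < 167] → normal
parcel=U18: service='express' → outer ELSE → rest
parcel=U28: service='economy' → outer ELSE → rest
parcel=U51: service='air' → inner[declared < 2945] → hot
parcel=U52: service='air' → inner[declared < 2945] → hot
parcel=U59: service='economy' → outer ELSE → rest
parcel=U62: service='ground' → inner[length_cm < 167] → normal
parcel=U64: service='ground' → inner[length_cm < 167] → normal
parcel=U82: service='economy' → outer ELSE → rest
parcel=U88: service='ground' → inner[length_cm < 167] → normal
parcel=U89: service='ground' → inner[length_cm < 167] → normal
parcel=U96: service='express' → outer ELSE → rest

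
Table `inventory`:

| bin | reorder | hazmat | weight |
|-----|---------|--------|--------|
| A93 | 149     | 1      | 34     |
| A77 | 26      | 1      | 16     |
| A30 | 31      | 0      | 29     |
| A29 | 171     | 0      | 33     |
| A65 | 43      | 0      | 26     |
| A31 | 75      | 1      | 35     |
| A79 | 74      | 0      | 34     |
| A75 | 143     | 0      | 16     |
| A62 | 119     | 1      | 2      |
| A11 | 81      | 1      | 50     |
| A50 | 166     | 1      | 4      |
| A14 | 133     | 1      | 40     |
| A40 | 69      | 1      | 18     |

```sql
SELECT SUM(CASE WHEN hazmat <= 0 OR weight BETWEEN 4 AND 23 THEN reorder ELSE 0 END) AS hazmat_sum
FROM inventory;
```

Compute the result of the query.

723

bin=A93: ✗
bin=A77: ✓ → 26
bin=A30: ✓ → 31
bin=A29: ✓ → 171
bin=A65: ✓ → 43
bin=A31: ✗
bin=A79: ✓ → 74
bin=A75: ✓ → 143
bin=A62: ✗
bin=A11: ✗
bin=A50: ✓ → 166
bin=A14: ✗
bin=A40: ✓ → 69
hazmat_sum = 26 + 31 + 171 + 43 + 74 + 143 + 166 + 69 = 723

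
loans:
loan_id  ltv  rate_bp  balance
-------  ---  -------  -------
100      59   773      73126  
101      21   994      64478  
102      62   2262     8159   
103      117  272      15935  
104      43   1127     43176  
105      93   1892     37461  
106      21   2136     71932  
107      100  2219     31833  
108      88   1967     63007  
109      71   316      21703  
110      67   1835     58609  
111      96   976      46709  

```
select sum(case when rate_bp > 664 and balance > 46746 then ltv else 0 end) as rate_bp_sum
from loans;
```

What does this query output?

256

loan_id=100: ✓ → 59
loan_id=101: ✓ → 21
loan_id=102: ✗
loan_id=103: ✗
loan_id=104: ✗
loan_id=105: ✗
loan_id=106: ✓ → 21
loan_id=107: ✗
loan_id=108: ✓ → 88
loan_id=109: ✗
loan_id=110: ✓ → 67
loan_id=111: ✗
rate_bp_sum = 59 + 21 + 21 + 88 + 67 = 256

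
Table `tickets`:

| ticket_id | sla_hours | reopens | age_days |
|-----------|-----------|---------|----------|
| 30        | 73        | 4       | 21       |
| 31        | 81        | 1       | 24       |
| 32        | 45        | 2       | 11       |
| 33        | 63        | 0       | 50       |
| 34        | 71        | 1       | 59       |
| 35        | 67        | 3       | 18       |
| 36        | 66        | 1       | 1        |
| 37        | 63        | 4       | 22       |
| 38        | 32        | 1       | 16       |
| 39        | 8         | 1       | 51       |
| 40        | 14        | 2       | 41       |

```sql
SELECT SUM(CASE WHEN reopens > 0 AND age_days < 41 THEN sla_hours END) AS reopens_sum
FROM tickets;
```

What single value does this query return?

427

ticket_id=30: ✓ → 73
ticket_id=31: ✓ → 81
ticket_id=32: ✓ → 45
ticket_id=33: ✗
ticket_id=34: ✗
ticket_id=35: ✓ → 67
ticket_id=36: ✓ → 66
ticket_id=37: ✓ → 63
ticket_id=38: ✓ → 32
ticket_id=39: ✗
ticket_id=40: ✗
reopens_sum = 73 + 81 + 45 + 67 + 66 + 63 + 32 = 427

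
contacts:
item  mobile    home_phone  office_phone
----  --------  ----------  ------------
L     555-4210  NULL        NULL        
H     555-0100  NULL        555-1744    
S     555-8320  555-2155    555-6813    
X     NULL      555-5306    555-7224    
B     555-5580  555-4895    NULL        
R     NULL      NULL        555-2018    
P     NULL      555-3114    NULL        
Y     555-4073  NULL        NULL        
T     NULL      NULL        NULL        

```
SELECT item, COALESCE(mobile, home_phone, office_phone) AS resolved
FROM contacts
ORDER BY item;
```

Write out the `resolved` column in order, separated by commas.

555-5580, 555-0100, 555-4210, 555-3114, 555-2018, 555-8320, NULL, 555-5306, 555-4073

item=B: mobile=555-5580 → 555-5580
item=H: mobile=555-0100 → 555-0100
item=L: mobile=555-4210 → 555-4210
item=P: mobile=NULL, home_phone=555-3114 → 555-3114
item=R: mobile=NULL, home_phone=NULL, office_phone=555-2018 → 555-2018
item=S: mobile=555-8320 → 555-8320
item=T: mobile=NULL, home_phone=NULL, office_phone=NULL (all NULL) → NULL
item=X: mobile=NULL, home_phone=555-5306 → 555-5306
item=Y: mobile=555-4073 → 555-4073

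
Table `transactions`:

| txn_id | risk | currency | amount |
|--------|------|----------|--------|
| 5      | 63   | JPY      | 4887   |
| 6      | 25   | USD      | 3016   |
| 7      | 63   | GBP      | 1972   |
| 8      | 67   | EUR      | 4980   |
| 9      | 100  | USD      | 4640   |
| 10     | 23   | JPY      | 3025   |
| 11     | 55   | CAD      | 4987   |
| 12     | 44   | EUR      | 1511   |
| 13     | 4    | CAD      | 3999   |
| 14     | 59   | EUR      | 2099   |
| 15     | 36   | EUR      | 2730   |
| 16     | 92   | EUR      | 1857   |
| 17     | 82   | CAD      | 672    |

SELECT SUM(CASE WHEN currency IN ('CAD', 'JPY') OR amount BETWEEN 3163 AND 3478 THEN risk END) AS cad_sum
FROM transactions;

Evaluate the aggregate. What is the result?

227

txn_id=5: ✓ → 63
txn_id=6: ✗
txn_id=7: ✗
txn_id=8: ✗
txn_id=9: ✗
txn_id=10: ✓ → 23
txn_id=11: ✓ → 55
txn_id=12: ✗
txn_id=13: ✓ → 4
txn_id=14: ✗
txn_id=15: ✗
txn_id=16: ✗
txn_id=17: ✓ → 82
cad_sum = 63 + 23 + 55 + 4 + 82 = 227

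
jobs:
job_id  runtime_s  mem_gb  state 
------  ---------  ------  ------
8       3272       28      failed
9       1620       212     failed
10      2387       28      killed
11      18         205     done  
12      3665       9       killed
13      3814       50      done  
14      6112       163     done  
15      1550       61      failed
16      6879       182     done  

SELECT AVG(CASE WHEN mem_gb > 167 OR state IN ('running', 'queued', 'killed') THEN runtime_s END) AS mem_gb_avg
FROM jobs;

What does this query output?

job_id=8: ✗
job_id=9: ✓ → 1620
job_id=10: ✓ → 2387
job_id=11: ✓ → 18
job_id=12: ✓ → 3665
job_id=13: ✗
job_id=14: ✗
job_id=15: ✗
job_id=16: ✓ → 6879
mem_gb_avg = (1620 + 2387 + 18 + 3665 + 6879) / 5 = 2913.8

2913.8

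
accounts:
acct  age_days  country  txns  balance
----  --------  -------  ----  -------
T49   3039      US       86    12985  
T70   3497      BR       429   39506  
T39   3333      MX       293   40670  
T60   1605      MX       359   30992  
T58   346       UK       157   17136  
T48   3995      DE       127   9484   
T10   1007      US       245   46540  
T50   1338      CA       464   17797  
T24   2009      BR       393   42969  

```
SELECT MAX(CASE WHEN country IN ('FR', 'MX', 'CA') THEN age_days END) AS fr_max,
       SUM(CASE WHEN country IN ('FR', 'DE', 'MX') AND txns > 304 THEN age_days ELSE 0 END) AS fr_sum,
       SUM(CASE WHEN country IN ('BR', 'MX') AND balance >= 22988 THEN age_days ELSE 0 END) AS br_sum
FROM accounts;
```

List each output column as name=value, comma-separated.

[fr_max: country IN ('FR', 'MX', 'CA')]
acct=T49: ✗
acct=T70: ✗
acct=T39: ✓ → 3333
acct=T60: ✓ → 1605
acct=T58: ✗
acct=T48: ✗
acct=T10: ✗
acct=T50: ✓ → 1338
acct=T24: ✗
fr_max = MAX(3333, 1605, 1338) = 3333
—
[fr_sum: country IN ('FR', 'DE', 'MX') AND txns > 304]
acct=T49: ✗
acct=T70: ✗
acct=T39: ✗
acct=T60: ✓ → 1605
acct=T58: ✗
acct=T48: ✗
acct=T10: ✗
acct=T50: ✗
acct=T24: ✗
fr_sum = 1605
—
[br_sum: country IN ('BR', 'MX') AND balance >= 22988]
acct=T49: ✗
acct=T70: ✓ → 3497
acct=T39: ✓ → 3333
acct=T60: ✓ → 1605
acct=T58: ✗
acct=T48: ✗
acct=T10: ✗
acct=T50: ✗
acct=T24: ✓ → 2009
br_sum = 3497 + 3333 + 1605 + 2009 = 10444

fr_max=3333, fr_sum=1605, br_sum=10444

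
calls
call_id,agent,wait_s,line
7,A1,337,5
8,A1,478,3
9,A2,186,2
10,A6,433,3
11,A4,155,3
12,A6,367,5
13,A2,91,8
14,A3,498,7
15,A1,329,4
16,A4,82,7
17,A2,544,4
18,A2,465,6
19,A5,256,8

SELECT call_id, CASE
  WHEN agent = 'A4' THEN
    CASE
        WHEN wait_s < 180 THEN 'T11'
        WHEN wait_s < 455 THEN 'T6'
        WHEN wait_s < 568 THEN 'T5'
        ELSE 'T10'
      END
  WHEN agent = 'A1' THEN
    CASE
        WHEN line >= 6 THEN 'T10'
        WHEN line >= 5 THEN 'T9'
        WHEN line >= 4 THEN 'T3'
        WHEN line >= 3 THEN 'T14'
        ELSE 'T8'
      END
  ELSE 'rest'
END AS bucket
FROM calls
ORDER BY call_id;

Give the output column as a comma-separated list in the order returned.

T9, T14, rest, rest, T11, rest, rest, rest, T3, T11, rest, rest, rest

call_id=7: agent='A1' → inner[line >= 5] → T9
call_id=8: agent='A1' → inner[line >= 3] → T14
call_id=9: agent='A2' → outer ELSE → rest
call_id=10: agent='A6' → outer ELSE → rest
call_id=11: agent='A4' → inner[wait_s < 180] → T11
call_id=12: agent='A6' → outer ELSE → rest
call_id=13: agent='A2' → outer ELSE → rest
call_id=14: agent='A3' → outer ELSE → rest
call_id=15: agent='A1' → inner[line >= 4] → T3
call_id=16: agent='A4' → inner[wait_s < 180] → T11
call_id=17: agent='A2' → outer ELSE → rest
call_id=18: agent='A2' → outer ELSE → rest
call_id=19: agent='A5' → outer ELSE → rest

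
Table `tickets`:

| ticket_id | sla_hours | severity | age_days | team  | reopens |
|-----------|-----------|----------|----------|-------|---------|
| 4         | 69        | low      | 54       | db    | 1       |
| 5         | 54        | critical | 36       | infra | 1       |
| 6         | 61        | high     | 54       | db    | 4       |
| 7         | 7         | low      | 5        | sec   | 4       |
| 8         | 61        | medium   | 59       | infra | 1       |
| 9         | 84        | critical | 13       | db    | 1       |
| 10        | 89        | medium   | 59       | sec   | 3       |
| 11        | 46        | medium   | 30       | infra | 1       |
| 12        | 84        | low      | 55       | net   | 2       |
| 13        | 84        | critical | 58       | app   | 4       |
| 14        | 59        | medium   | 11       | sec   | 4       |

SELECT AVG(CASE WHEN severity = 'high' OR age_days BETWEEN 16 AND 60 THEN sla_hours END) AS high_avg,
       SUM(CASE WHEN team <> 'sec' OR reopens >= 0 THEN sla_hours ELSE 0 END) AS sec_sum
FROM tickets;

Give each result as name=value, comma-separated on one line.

[high_avg: severity = 'high' OR age_days BETWEEN 16 AND 60]
ticket_id=4: ✓ → 69
ticket_id=5: ✓ → 54
ticket_id=6: ✓ → 61
ticket_id=7: ✗
ticket_id=8: ✓ → 61
ticket_id=9: ✗
ticket_id=10: ✓ → 89
ticket_id=11: ✓ → 46
ticket_id=12: ✓ → 84
ticket_id=13: ✓ → 84
ticket_id=14: ✗
high_avg = (69 + 54 + 61 + 61 + 89 + 46 + 84 + 84) / 8 = 68.5
—
[sec_sum: team <> 'sec' OR reopens >= 0]
ticket_id=4: ✓ → 69
ticket_id=5: ✓ → 54
ticket_id=6: ✓ → 61
ticket_id=7: ✓ → 7
ticket_id=8: ✓ → 61
ticket_id=9: ✓ → 84
ticket_id=10: ✓ → 89
ticket_id=11: ✓ → 46
ticket_id=12: ✓ → 84
ticket_id=13: ✓ → 84
ticket_id=14: ✓ → 59
sec_sum = 69 + 54 + 61 + 7 + 61 + 84 + 89 + 46 + 84 + 84 + 59 = 698

high_avg=68.5, sec_sum=698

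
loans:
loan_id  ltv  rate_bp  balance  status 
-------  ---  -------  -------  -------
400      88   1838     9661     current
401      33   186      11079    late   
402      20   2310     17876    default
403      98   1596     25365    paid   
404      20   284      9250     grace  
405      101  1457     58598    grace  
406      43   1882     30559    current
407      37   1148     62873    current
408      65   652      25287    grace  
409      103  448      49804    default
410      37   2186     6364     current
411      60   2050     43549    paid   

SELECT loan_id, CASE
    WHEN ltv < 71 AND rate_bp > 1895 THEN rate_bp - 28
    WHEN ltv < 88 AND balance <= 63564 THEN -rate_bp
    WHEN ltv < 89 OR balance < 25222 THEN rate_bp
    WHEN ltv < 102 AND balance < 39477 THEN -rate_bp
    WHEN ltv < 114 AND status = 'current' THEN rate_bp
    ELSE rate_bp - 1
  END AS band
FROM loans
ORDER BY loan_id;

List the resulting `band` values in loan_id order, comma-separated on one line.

loan_id=400: ltv < 89 OR balance < 25222 → 1838
loan_id=401: ltv < 88 AND balance <= 63564 → -186
loan_id=402: ltv < 71 AND rate_bp > 1895 → 2282
loan_id=403: ltv < 102 AND balance < 39477 → -1596
loan_id=404: ltv < 88 AND balance <= 63564 → -284
loan_id=405: ELSE → 1456
loan_id=406: ltv < 88 AND balance <= 63564 → -1882
loan_id=407: ltv < 88 AND balance <= 63564 → -1148
loan_id=408: ltv < 88 AND balance <= 63564 → -652
loan_id=409: ELSE → 447
loan_id=410: ltv < 71 AND rate_bp > 1895 → 2158
loan_id=411: ltv < 71 AND rate_bp > 1895 → 2022

1838, -186, 2282, -1596, -284, 1456, -1882, -1148, -652, 447, 2158, 2022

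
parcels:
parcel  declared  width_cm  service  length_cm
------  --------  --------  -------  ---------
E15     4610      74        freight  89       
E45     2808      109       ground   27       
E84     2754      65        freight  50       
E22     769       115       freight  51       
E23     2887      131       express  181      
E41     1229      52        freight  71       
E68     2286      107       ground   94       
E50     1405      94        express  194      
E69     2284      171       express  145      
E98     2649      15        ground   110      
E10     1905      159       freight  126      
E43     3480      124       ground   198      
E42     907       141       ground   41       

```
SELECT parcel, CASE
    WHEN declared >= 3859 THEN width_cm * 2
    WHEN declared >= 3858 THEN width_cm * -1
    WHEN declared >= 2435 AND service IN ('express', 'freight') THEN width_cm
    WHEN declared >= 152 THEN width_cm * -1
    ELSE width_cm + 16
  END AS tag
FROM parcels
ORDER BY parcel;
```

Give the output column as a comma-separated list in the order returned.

parcel=E10: declared >= 152 → -159
parcel=E15: declared >= 3859 → 148
parcel=E22: declared >= 152 → -115
parcel=E23: declared >= 2435 AND service IN ('express', 'freight') → 131
parcel=E41: declared >= 152 → -52
parcel=E42: declared >= 152 → -141
parcel=E43: declared >= 152 → -124
parcel=E45: declared >= 152 → -109
parcel=E50: declared >= 152 → -94
parcel=E68: declared >= 152 → -107
parcel=E69: declared >= 152 → -171
parcel=E84: declared >= 2435 AND service IN ('express', 'freight') → 65
parcel=E98: declared >= 152 → -15

-159, 148, -115, 131, -52, -141, -124, -109, -94, -107, -171, 65, -15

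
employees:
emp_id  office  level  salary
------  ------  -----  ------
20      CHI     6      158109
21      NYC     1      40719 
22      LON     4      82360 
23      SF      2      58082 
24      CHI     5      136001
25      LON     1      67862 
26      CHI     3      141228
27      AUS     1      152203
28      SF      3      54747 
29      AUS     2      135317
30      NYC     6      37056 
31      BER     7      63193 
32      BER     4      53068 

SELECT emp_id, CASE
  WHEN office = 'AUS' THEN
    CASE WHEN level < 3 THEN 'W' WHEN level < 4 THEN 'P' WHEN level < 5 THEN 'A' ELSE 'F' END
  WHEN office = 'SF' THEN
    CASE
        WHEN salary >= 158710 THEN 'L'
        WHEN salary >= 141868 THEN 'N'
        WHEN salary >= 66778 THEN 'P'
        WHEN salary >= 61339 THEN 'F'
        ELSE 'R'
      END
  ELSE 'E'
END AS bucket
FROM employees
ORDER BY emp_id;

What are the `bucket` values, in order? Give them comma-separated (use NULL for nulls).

emp_id=20: office='CHI' → outer ELSE → E
emp_id=21: office='NYC' → outer ELSE → E
emp_id=22: office='LON' → outer ELSE → E
emp_id=23: office='SF' → inner[ELSE] → R
emp_id=24: office='CHI' → outer ELSE → E
emp_id=25: office='LON' → outer ELSE → E
emp_id=26: office='CHI' → outer ELSE → E
emp_id=27: office='AUS' → inner[level < 3] → W
emp_id=28: office='SF' → inner[ELSE] → R
emp_id=29: office='AUS' → inner[level < 3] → W
emp_id=30: office='NYC' → outer ELSE → E
emp_id=31: office='BER' → outer ELSE → E
emp_id=32: office='BER' → outer ELSE → E

E, E, E, R, E, E, E, W, R, W, E, E, E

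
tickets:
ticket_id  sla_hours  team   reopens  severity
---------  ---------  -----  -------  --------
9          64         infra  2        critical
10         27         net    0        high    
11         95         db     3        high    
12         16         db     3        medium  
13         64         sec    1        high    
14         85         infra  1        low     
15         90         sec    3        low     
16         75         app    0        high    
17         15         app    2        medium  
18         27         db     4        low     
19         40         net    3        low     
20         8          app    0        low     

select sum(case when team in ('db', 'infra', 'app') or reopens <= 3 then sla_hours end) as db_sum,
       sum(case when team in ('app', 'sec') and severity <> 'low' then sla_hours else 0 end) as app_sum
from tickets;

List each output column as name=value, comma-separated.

[db_sum: team in ('db', 'infra', 'app') or reopens <= 3]
ticket_id=9: ✓ → 64
ticket_id=10: ✓ → 27
ticket_id=11: ✓ → 95
ticket_id=12: ✓ → 16
ticket_id=13: ✓ → 64
ticket_id=14: ✓ → 85
ticket_id=15: ✓ → 90
ticket_id=16: ✓ → 75
ticket_id=17: ✓ → 15
ticket_id=18: ✓ → 27
ticket_id=19: ✓ → 40
ticket_id=20: ✓ → 8
db_sum = 64 + 27 + 95 + 16 + 64 + 85 + 90 + 75 + 15 + 27 + 40 + 8 = 606
—
[app_sum: team in ('app', 'sec') and severity <> 'low']
ticket_id=9: ✗
ticket_id=10: ✗
ticket_id=11: ✗
ticket_id=12: ✗
ticket_id=13: ✓ → 64
ticket_id=14: ✗
ticket_id=15: ✗
ticket_id=16: ✓ → 75
ticket_id=17: ✓ → 15
ticket_id=18: ✗
ticket_id=19: ✗
ticket_id=20: ✗
app_sum = 64 + 75 + 15 = 154

db_sum=606, app_sum=154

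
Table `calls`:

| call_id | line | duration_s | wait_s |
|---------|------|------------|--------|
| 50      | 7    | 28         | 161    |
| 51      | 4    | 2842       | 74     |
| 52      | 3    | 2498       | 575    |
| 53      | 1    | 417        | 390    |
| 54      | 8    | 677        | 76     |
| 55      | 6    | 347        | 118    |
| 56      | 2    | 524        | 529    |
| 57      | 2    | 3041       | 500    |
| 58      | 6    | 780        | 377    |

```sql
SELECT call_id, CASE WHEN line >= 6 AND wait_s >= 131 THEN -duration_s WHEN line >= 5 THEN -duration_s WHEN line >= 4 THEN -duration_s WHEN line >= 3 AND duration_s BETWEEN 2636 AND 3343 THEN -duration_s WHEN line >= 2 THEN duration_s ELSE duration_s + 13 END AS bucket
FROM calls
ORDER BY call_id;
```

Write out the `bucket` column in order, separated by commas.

-28, -2842, 2498, 430, -677, -347, 524, 3041, -780

call_id=50: line >= 6 AND wait_s >= 131 → -28
call_id=51: line >= 4 → -2842
call_id=52: line >= 2 → 2498
call_id=53: ELSE → 430
call_id=54: line >= 5 → -677
call_id=55: line >= 5 → -347
call_id=56: line >= 2 → 524
call_id=57: line >= 2 → 3041
call_id=58: line >= 6 AND wait_s >= 131 → -780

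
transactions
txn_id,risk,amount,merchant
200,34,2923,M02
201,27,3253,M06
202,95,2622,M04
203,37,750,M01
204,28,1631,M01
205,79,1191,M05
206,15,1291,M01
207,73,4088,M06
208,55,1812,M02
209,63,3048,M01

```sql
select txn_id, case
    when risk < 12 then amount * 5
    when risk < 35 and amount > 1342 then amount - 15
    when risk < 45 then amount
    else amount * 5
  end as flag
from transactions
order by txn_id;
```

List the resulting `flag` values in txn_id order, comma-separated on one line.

2908, 3238, 13110, 750, 1616, 5955, 1291, 20440, 9060, 15240

txn_id=200: risk < 35 and amount > 1342 → 2908
txn_id=201: risk < 35 and amount > 1342 → 3238
txn_id=202: ELSE → 13110
txn_id=203: risk < 45 → 750
txn_id=204: risk < 35 and amount > 1342 → 1616
txn_id=205: ELSE → 5955
txn_id=206: risk < 45 → 1291
txn_id=207: ELSE → 20440
txn_id=208: ELSE → 9060
txn_id=209: ELSE → 15240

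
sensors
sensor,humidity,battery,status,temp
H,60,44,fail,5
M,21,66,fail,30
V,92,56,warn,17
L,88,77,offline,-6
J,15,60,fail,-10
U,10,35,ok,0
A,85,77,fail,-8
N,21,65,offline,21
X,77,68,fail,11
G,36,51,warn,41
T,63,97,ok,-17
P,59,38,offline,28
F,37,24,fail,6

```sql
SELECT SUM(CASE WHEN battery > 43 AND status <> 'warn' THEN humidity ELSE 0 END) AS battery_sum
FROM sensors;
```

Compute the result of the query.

sensor=H: ✓ → 60
sensor=M: ✓ → 21
sensor=V: ✗
sensor=L: ✓ → 88
sensor=J: ✓ → 15
sensor=U: ✗
sensor=A: ✓ → 85
sensor=N: ✓ → 21
sensor=X: ✓ → 77
sensor=G: ✗
sensor=T: ✓ → 63
sensor=P: ✗
sensor=F: ✗
battery_sum = 60 + 21 + 88 + 15 + 85 + 21 + 77 + 63 = 430

430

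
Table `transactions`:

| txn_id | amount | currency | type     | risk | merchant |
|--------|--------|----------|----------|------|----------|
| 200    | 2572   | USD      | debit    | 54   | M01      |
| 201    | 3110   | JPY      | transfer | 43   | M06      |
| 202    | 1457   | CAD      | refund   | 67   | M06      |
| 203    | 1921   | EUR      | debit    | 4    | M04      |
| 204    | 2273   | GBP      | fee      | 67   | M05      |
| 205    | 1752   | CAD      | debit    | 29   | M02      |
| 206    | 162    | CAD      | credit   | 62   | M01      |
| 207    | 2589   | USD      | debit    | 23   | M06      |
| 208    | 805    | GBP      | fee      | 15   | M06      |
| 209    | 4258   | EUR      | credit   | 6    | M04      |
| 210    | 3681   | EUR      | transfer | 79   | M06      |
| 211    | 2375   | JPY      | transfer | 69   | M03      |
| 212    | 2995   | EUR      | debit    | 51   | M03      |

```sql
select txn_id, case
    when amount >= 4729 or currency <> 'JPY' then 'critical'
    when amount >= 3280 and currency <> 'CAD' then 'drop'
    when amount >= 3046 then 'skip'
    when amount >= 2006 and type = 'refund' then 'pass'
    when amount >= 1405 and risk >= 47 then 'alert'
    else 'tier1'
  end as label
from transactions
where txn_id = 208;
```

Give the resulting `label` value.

txn_id = 208: amount=805, currency=GBP, type=fee, risk=15, merchant=M06.
amount >= 4729 or currency <> 'JPY' → true → critical

critical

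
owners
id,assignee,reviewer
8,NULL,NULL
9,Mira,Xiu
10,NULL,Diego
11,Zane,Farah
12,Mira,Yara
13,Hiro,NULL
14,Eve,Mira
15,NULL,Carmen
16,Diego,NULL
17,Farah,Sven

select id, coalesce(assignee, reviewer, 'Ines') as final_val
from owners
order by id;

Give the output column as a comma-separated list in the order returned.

id=8: assignee=NULL, reviewer=NULL, → literal Ines → Ines
id=9: assignee=Mira → Mira
id=10: assignee=NULL, reviewer=Diego → Diego
id=11: assignee=Zane → Zane
id=12: assignee=Mira → Mira
id=13: assignee=Hiro → Hiro
id=14: assignee=Eve → Eve
id=15: assignee=NULL, reviewer=Carmen → Carmen
id=16: assignee=Diego → Diego
id=17: assignee=Farah → Farah

Ines, Mira, Diego, Zane, Mira, Hiro, Eve, Carmen, Diego, Farah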